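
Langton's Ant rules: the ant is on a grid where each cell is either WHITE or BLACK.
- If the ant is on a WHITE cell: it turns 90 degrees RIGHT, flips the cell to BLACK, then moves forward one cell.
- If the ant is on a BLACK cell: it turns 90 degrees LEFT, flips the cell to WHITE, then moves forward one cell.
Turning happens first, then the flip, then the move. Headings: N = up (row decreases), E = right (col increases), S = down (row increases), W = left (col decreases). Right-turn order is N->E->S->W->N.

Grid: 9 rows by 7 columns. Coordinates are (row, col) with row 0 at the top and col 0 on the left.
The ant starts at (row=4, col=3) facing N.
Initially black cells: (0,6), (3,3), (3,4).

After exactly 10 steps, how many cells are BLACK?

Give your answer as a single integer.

Answer: 9

Derivation:
Step 1: on WHITE (4,3): turn R to E, flip to black, move to (4,4). |black|=4
Step 2: on WHITE (4,4): turn R to S, flip to black, move to (5,4). |black|=5
Step 3: on WHITE (5,4): turn R to W, flip to black, move to (5,3). |black|=6
Step 4: on WHITE (5,3): turn R to N, flip to black, move to (4,3). |black|=7
Step 5: on BLACK (4,3): turn L to W, flip to white, move to (4,2). |black|=6
Step 6: on WHITE (4,2): turn R to N, flip to black, move to (3,2). |black|=7
Step 7: on WHITE (3,2): turn R to E, flip to black, move to (3,3). |black|=8
Step 8: on BLACK (3,3): turn L to N, flip to white, move to (2,3). |black|=7
Step 9: on WHITE (2,3): turn R to E, flip to black, move to (2,4). |black|=8
Step 10: on WHITE (2,4): turn R to S, flip to black, move to (3,4). |black|=9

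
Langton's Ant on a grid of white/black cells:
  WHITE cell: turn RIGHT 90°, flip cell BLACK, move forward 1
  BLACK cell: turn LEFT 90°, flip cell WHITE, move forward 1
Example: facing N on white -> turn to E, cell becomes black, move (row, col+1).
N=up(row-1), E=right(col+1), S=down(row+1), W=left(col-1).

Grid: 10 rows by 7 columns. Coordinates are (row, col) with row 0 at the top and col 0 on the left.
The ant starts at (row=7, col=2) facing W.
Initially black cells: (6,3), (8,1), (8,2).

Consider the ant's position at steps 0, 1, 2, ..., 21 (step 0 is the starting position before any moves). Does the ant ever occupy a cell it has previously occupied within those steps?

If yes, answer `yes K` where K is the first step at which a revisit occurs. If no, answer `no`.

Step 1: on WHITE (7,2): turn R to N, flip to black, move to (6,2). |black|=4 — new cell
Step 2: on WHITE (6,2): turn R to E, flip to black, move to (6,3). |black|=5 — new cell
Step 3: on BLACK (6,3): turn L to N, flip to white, move to (5,3). |black|=4 — new cell
Step 4: on WHITE (5,3): turn R to E, flip to black, move to (5,4). |black|=5 — new cell
Step 5: on WHITE (5,4): turn R to S, flip to black, move to (6,4). |black|=6 — new cell
Step 6: on WHITE (6,4): turn R to W, flip to black, move to (6,3). |black|=7 — REVISIT

Answer: yes 6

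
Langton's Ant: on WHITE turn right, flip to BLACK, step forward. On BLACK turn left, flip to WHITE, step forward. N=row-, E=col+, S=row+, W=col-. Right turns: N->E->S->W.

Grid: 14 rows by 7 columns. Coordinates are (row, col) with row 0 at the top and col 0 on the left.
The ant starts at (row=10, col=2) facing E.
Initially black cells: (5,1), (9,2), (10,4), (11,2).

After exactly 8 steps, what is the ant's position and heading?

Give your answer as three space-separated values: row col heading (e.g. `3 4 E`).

Step 1: on WHITE (10,2): turn R to S, flip to black, move to (11,2). |black|=5
Step 2: on BLACK (11,2): turn L to E, flip to white, move to (11,3). |black|=4
Step 3: on WHITE (11,3): turn R to S, flip to black, move to (12,3). |black|=5
Step 4: on WHITE (12,3): turn R to W, flip to black, move to (12,2). |black|=6
Step 5: on WHITE (12,2): turn R to N, flip to black, move to (11,2). |black|=7
Step 6: on WHITE (11,2): turn R to E, flip to black, move to (11,3). |black|=8
Step 7: on BLACK (11,3): turn L to N, flip to white, move to (10,3). |black|=7
Step 8: on WHITE (10,3): turn R to E, flip to black, move to (10,4). |black|=8

Answer: 10 4 E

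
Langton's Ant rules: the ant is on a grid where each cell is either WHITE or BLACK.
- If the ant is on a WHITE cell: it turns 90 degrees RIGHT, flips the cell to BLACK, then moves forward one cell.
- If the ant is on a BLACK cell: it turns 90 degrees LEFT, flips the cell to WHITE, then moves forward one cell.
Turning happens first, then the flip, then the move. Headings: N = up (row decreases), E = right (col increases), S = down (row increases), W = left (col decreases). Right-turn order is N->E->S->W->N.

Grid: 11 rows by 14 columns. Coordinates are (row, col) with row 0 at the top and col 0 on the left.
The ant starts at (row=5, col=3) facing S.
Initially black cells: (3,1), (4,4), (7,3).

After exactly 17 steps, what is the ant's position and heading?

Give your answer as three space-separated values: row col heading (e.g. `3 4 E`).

Answer: 7 4 W

Derivation:
Step 1: on WHITE (5,3): turn R to W, flip to black, move to (5,2). |black|=4
Step 2: on WHITE (5,2): turn R to N, flip to black, move to (4,2). |black|=5
Step 3: on WHITE (4,2): turn R to E, flip to black, move to (4,3). |black|=6
Step 4: on WHITE (4,3): turn R to S, flip to black, move to (5,3). |black|=7
Step 5: on BLACK (5,3): turn L to E, flip to white, move to (5,4). |black|=6
Step 6: on WHITE (5,4): turn R to S, flip to black, move to (6,4). |black|=7
Step 7: on WHITE (6,4): turn R to W, flip to black, move to (6,3). |black|=8
Step 8: on WHITE (6,3): turn R to N, flip to black, move to (5,3). |black|=9
Step 9: on WHITE (5,3): turn R to E, flip to black, move to (5,4). |black|=10
Step 10: on BLACK (5,4): turn L to N, flip to white, move to (4,4). |black|=9
Step 11: on BLACK (4,4): turn L to W, flip to white, move to (4,3). |black|=8
Step 12: on BLACK (4,3): turn L to S, flip to white, move to (5,3). |black|=7
Step 13: on BLACK (5,3): turn L to E, flip to white, move to (5,4). |black|=6
Step 14: on WHITE (5,4): turn R to S, flip to black, move to (6,4). |black|=7
Step 15: on BLACK (6,4): turn L to E, flip to white, move to (6,5). |black|=6
Step 16: on WHITE (6,5): turn R to S, flip to black, move to (7,5). |black|=7
Step 17: on WHITE (7,5): turn R to W, flip to black, move to (7,4). |black|=8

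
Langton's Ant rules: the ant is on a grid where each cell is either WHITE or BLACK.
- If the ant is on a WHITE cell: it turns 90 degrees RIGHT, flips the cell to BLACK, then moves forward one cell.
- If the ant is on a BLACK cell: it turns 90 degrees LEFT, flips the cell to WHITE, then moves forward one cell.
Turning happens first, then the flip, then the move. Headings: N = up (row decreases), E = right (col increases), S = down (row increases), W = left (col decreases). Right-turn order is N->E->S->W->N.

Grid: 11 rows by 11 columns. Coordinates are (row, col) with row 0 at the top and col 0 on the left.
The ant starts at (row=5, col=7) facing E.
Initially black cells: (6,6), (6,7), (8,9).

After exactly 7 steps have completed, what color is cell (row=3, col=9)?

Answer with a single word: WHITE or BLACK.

Answer: WHITE

Derivation:
Step 1: on WHITE (5,7): turn R to S, flip to black, move to (6,7). |black|=4
Step 2: on BLACK (6,7): turn L to E, flip to white, move to (6,8). |black|=3
Step 3: on WHITE (6,8): turn R to S, flip to black, move to (7,8). |black|=4
Step 4: on WHITE (7,8): turn R to W, flip to black, move to (7,7). |black|=5
Step 5: on WHITE (7,7): turn R to N, flip to black, move to (6,7). |black|=6
Step 6: on WHITE (6,7): turn R to E, flip to black, move to (6,8). |black|=7
Step 7: on BLACK (6,8): turn L to N, flip to white, move to (5,8). |black|=6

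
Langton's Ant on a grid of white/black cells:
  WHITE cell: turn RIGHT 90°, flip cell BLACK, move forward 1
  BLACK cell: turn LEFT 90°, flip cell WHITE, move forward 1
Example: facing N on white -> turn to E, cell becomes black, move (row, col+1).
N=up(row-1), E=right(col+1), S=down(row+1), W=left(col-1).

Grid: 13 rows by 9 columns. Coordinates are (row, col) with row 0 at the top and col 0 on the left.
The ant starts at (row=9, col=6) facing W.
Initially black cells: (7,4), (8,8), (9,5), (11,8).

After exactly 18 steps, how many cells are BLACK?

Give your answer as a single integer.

Answer: 14

Derivation:
Step 1: on WHITE (9,6): turn R to N, flip to black, move to (8,6). |black|=5
Step 2: on WHITE (8,6): turn R to E, flip to black, move to (8,7). |black|=6
Step 3: on WHITE (8,7): turn R to S, flip to black, move to (9,7). |black|=7
Step 4: on WHITE (9,7): turn R to W, flip to black, move to (9,6). |black|=8
Step 5: on BLACK (9,6): turn L to S, flip to white, move to (10,6). |black|=7
Step 6: on WHITE (10,6): turn R to W, flip to black, move to (10,5). |black|=8
Step 7: on WHITE (10,5): turn R to N, flip to black, move to (9,5). |black|=9
Step 8: on BLACK (9,5): turn L to W, flip to white, move to (9,4). |black|=8
Step 9: on WHITE (9,4): turn R to N, flip to black, move to (8,4). |black|=9
Step 10: on WHITE (8,4): turn R to E, flip to black, move to (8,5). |black|=10
Step 11: on WHITE (8,5): turn R to S, flip to black, move to (9,5). |black|=11
Step 12: on WHITE (9,5): turn R to W, flip to black, move to (9,4). |black|=12
Step 13: on BLACK (9,4): turn L to S, flip to white, move to (10,4). |black|=11
Step 14: on WHITE (10,4): turn R to W, flip to black, move to (10,3). |black|=12
Step 15: on WHITE (10,3): turn R to N, flip to black, move to (9,3). |black|=13
Step 16: on WHITE (9,3): turn R to E, flip to black, move to (9,4). |black|=14
Step 17: on WHITE (9,4): turn R to S, flip to black, move to (10,4). |black|=15
Step 18: on BLACK (10,4): turn L to E, flip to white, move to (10,5). |black|=14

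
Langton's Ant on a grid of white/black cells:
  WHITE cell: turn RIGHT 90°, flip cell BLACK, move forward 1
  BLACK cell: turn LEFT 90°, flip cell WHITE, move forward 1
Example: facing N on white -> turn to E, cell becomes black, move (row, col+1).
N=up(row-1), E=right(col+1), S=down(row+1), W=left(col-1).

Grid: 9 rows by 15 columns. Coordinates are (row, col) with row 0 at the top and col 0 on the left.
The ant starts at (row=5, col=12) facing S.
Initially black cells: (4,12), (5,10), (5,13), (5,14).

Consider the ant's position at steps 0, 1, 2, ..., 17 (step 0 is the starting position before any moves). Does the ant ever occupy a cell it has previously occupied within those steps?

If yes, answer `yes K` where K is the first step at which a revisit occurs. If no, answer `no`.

Answer: yes 7

Derivation:
Step 1: on WHITE (5,12): turn R to W, flip to black, move to (5,11). |black|=5 — new cell
Step 2: on WHITE (5,11): turn R to N, flip to black, move to (4,11). |black|=6 — new cell
Step 3: on WHITE (4,11): turn R to E, flip to black, move to (4,12). |black|=7 — new cell
Step 4: on BLACK (4,12): turn L to N, flip to white, move to (3,12). |black|=6 — new cell
Step 5: on WHITE (3,12): turn R to E, flip to black, move to (3,13). |black|=7 — new cell
Step 6: on WHITE (3,13): turn R to S, flip to black, move to (4,13). |black|=8 — new cell
Step 7: on WHITE (4,13): turn R to W, flip to black, move to (4,12). |black|=9 — REVISIT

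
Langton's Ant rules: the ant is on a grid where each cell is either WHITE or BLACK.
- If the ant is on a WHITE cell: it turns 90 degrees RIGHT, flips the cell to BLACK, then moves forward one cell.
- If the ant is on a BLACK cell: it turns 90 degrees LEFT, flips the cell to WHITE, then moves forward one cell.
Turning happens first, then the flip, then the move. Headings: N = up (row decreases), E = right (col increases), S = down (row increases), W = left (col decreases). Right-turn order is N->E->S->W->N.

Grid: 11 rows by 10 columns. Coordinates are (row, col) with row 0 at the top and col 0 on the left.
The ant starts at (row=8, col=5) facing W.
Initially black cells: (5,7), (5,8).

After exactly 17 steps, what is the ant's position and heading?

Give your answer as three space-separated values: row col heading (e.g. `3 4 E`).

Step 1: on WHITE (8,5): turn R to N, flip to black, move to (7,5). |black|=3
Step 2: on WHITE (7,5): turn R to E, flip to black, move to (7,6). |black|=4
Step 3: on WHITE (7,6): turn R to S, flip to black, move to (8,6). |black|=5
Step 4: on WHITE (8,6): turn R to W, flip to black, move to (8,5). |black|=6
Step 5: on BLACK (8,5): turn L to S, flip to white, move to (9,5). |black|=5
Step 6: on WHITE (9,5): turn R to W, flip to black, move to (9,4). |black|=6
Step 7: on WHITE (9,4): turn R to N, flip to black, move to (8,4). |black|=7
Step 8: on WHITE (8,4): turn R to E, flip to black, move to (8,5). |black|=8
Step 9: on WHITE (8,5): turn R to S, flip to black, move to (9,5). |black|=9
Step 10: on BLACK (9,5): turn L to E, flip to white, move to (9,6). |black|=8
Step 11: on WHITE (9,6): turn R to S, flip to black, move to (10,6). |black|=9
Step 12: on WHITE (10,6): turn R to W, flip to black, move to (10,5). |black|=10
Step 13: on WHITE (10,5): turn R to N, flip to black, move to (9,5). |black|=11
Step 14: on WHITE (9,5): turn R to E, flip to black, move to (9,6). |black|=12
Step 15: on BLACK (9,6): turn L to N, flip to white, move to (8,6). |black|=11
Step 16: on BLACK (8,6): turn L to W, flip to white, move to (8,5). |black|=10
Step 17: on BLACK (8,5): turn L to S, flip to white, move to (9,5). |black|=9

Answer: 9 5 S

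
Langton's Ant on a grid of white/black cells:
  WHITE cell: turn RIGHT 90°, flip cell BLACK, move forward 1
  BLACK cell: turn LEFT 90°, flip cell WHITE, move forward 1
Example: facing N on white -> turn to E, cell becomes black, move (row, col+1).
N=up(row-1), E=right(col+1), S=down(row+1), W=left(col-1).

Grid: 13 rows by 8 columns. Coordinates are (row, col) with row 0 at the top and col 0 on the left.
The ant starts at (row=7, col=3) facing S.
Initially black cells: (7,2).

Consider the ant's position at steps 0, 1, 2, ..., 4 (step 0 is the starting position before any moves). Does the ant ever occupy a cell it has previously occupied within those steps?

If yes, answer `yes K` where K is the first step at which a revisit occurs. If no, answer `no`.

Answer: no

Derivation:
Step 1: on WHITE (7,3): turn R to W, flip to black, move to (7,2). |black|=2 — new cell
Step 2: on BLACK (7,2): turn L to S, flip to white, move to (8,2). |black|=1 — new cell
Step 3: on WHITE (8,2): turn R to W, flip to black, move to (8,1). |black|=2 — new cell
Step 4: on WHITE (8,1): turn R to N, flip to black, move to (7,1). |black|=3 — new cell
No revisit within 4 steps.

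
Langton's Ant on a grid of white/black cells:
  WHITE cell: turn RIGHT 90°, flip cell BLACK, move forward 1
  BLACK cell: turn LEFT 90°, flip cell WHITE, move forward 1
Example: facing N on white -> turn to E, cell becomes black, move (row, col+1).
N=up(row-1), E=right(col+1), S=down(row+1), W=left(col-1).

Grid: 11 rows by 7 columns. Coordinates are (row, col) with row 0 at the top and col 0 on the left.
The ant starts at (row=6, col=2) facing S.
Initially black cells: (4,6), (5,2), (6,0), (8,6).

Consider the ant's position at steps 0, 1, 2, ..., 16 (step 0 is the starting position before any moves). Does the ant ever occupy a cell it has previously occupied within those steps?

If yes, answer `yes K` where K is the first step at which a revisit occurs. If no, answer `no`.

Step 1: on WHITE (6,2): turn R to W, flip to black, move to (6,1). |black|=5 — new cell
Step 2: on WHITE (6,1): turn R to N, flip to black, move to (5,1). |black|=6 — new cell
Step 3: on WHITE (5,1): turn R to E, flip to black, move to (5,2). |black|=7 — new cell
Step 4: on BLACK (5,2): turn L to N, flip to white, move to (4,2). |black|=6 — new cell
Step 5: on WHITE (4,2): turn R to E, flip to black, move to (4,3). |black|=7 — new cell
Step 6: on WHITE (4,3): turn R to S, flip to black, move to (5,3). |black|=8 — new cell
Step 7: on WHITE (5,3): turn R to W, flip to black, move to (5,2). |black|=9 — REVISIT

Answer: yes 7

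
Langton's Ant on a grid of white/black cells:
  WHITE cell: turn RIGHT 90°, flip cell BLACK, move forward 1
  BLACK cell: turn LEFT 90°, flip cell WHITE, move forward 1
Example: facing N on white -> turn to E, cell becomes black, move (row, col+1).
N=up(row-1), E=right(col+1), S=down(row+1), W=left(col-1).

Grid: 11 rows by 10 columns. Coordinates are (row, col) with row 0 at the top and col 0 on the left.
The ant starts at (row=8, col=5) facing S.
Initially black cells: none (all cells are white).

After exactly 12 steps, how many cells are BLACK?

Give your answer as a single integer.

Answer: 8

Derivation:
Step 1: on WHITE (8,5): turn R to W, flip to black, move to (8,4). |black|=1
Step 2: on WHITE (8,4): turn R to N, flip to black, move to (7,4). |black|=2
Step 3: on WHITE (7,4): turn R to E, flip to black, move to (7,5). |black|=3
Step 4: on WHITE (7,5): turn R to S, flip to black, move to (8,5). |black|=4
Step 5: on BLACK (8,5): turn L to E, flip to white, move to (8,6). |black|=3
Step 6: on WHITE (8,6): turn R to S, flip to black, move to (9,6). |black|=4
Step 7: on WHITE (9,6): turn R to W, flip to black, move to (9,5). |black|=5
Step 8: on WHITE (9,5): turn R to N, flip to black, move to (8,5). |black|=6
Step 9: on WHITE (8,5): turn R to E, flip to black, move to (8,6). |black|=7
Step 10: on BLACK (8,6): turn L to N, flip to white, move to (7,6). |black|=6
Step 11: on WHITE (7,6): turn R to E, flip to black, move to (7,7). |black|=7
Step 12: on WHITE (7,7): turn R to S, flip to black, move to (8,7). |black|=8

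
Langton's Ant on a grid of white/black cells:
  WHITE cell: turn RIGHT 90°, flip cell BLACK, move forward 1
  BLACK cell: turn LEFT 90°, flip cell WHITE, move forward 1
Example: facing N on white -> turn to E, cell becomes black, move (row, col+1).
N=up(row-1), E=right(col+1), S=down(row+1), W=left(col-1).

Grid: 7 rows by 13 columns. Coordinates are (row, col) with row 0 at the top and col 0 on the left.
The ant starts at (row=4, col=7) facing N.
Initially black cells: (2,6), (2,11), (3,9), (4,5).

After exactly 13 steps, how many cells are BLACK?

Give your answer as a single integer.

Step 1: on WHITE (4,7): turn R to E, flip to black, move to (4,8). |black|=5
Step 2: on WHITE (4,8): turn R to S, flip to black, move to (5,8). |black|=6
Step 3: on WHITE (5,8): turn R to W, flip to black, move to (5,7). |black|=7
Step 4: on WHITE (5,7): turn R to N, flip to black, move to (4,7). |black|=8
Step 5: on BLACK (4,7): turn L to W, flip to white, move to (4,6). |black|=7
Step 6: on WHITE (4,6): turn R to N, flip to black, move to (3,6). |black|=8
Step 7: on WHITE (3,6): turn R to E, flip to black, move to (3,7). |black|=9
Step 8: on WHITE (3,7): turn R to S, flip to black, move to (4,7). |black|=10
Step 9: on WHITE (4,7): turn R to W, flip to black, move to (4,6). |black|=11
Step 10: on BLACK (4,6): turn L to S, flip to white, move to (5,6). |black|=10
Step 11: on WHITE (5,6): turn R to W, flip to black, move to (5,5). |black|=11
Step 12: on WHITE (5,5): turn R to N, flip to black, move to (4,5). |black|=12
Step 13: on BLACK (4,5): turn L to W, flip to white, move to (4,4). |black|=11

Answer: 11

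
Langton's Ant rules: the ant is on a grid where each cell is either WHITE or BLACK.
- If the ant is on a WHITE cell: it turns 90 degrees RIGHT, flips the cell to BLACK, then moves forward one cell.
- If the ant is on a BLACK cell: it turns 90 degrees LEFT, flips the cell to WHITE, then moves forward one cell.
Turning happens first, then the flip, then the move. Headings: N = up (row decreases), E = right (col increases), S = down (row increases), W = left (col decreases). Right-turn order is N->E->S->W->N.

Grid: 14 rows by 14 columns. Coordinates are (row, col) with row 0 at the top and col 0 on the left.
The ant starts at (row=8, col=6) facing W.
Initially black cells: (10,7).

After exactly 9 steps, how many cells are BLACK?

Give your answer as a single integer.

Step 1: on WHITE (8,6): turn R to N, flip to black, move to (7,6). |black|=2
Step 2: on WHITE (7,6): turn R to E, flip to black, move to (7,7). |black|=3
Step 3: on WHITE (7,7): turn R to S, flip to black, move to (8,7). |black|=4
Step 4: on WHITE (8,7): turn R to W, flip to black, move to (8,6). |black|=5
Step 5: on BLACK (8,6): turn L to S, flip to white, move to (9,6). |black|=4
Step 6: on WHITE (9,6): turn R to W, flip to black, move to (9,5). |black|=5
Step 7: on WHITE (9,5): turn R to N, flip to black, move to (8,5). |black|=6
Step 8: on WHITE (8,5): turn R to E, flip to black, move to (8,6). |black|=7
Step 9: on WHITE (8,6): turn R to S, flip to black, move to (9,6). |black|=8

Answer: 8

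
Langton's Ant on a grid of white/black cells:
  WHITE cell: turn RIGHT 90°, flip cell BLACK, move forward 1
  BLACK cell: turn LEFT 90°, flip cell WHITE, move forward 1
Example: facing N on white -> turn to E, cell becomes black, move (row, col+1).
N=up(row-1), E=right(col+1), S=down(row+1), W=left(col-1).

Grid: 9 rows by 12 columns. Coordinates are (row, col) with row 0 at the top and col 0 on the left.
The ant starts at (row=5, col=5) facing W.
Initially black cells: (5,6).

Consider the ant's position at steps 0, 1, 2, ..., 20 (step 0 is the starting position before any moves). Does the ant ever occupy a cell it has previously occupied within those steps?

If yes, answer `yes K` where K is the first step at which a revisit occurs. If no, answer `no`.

Step 1: on WHITE (5,5): turn R to N, flip to black, move to (4,5). |black|=2 — new cell
Step 2: on WHITE (4,5): turn R to E, flip to black, move to (4,6). |black|=3 — new cell
Step 3: on WHITE (4,6): turn R to S, flip to black, move to (5,6). |black|=4 — new cell
Step 4: on BLACK (5,6): turn L to E, flip to white, move to (5,7). |black|=3 — new cell
Step 5: on WHITE (5,7): turn R to S, flip to black, move to (6,7). |black|=4 — new cell
Step 6: on WHITE (6,7): turn R to W, flip to black, move to (6,6). |black|=5 — new cell
Step 7: on WHITE (6,6): turn R to N, flip to black, move to (5,6). |black|=6 — REVISIT

Answer: yes 7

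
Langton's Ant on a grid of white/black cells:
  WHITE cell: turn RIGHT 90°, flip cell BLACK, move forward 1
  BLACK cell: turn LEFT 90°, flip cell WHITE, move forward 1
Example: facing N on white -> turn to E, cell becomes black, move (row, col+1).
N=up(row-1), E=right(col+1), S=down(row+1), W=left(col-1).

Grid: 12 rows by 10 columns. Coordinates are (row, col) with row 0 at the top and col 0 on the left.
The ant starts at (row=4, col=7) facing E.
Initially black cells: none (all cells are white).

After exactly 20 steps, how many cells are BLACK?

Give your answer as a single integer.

Answer: 6

Derivation:
Step 1: on WHITE (4,7): turn R to S, flip to black, move to (5,7). |black|=1
Step 2: on WHITE (5,7): turn R to W, flip to black, move to (5,6). |black|=2
Step 3: on WHITE (5,6): turn R to N, flip to black, move to (4,6). |black|=3
Step 4: on WHITE (4,6): turn R to E, flip to black, move to (4,7). |black|=4
Step 5: on BLACK (4,7): turn L to N, flip to white, move to (3,7). |black|=3
Step 6: on WHITE (3,7): turn R to E, flip to black, move to (3,8). |black|=4
Step 7: on WHITE (3,8): turn R to S, flip to black, move to (4,8). |black|=5
Step 8: on WHITE (4,8): turn R to W, flip to black, move to (4,7). |black|=6
Step 9: on WHITE (4,7): turn R to N, flip to black, move to (3,7). |black|=7
Step 10: on BLACK (3,7): turn L to W, flip to white, move to (3,6). |black|=6
Step 11: on WHITE (3,6): turn R to N, flip to black, move to (2,6). |black|=7
Step 12: on WHITE (2,6): turn R to E, flip to black, move to (2,7). |black|=8
Step 13: on WHITE (2,7): turn R to S, flip to black, move to (3,7). |black|=9
Step 14: on WHITE (3,7): turn R to W, flip to black, move to (3,6). |black|=10
Step 15: on BLACK (3,6): turn L to S, flip to white, move to (4,6). |black|=9
Step 16: on BLACK (4,6): turn L to E, flip to white, move to (4,7). |black|=8
Step 17: on BLACK (4,7): turn L to N, flip to white, move to (3,7). |black|=7
Step 18: on BLACK (3,7): turn L to W, flip to white, move to (3,6). |black|=6
Step 19: on WHITE (3,6): turn R to N, flip to black, move to (2,6). |black|=7
Step 20: on BLACK (2,6): turn L to W, flip to white, move to (2,5). |black|=6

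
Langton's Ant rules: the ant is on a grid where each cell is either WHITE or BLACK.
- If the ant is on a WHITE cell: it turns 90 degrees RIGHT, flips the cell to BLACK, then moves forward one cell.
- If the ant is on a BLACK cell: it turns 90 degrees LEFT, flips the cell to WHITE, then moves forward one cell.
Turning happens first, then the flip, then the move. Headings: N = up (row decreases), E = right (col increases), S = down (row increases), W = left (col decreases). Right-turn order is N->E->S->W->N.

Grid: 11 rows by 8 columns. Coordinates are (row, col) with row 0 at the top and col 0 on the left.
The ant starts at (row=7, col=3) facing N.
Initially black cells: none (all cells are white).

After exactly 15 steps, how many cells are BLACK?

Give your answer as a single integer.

Answer: 9

Derivation:
Step 1: on WHITE (7,3): turn R to E, flip to black, move to (7,4). |black|=1
Step 2: on WHITE (7,4): turn R to S, flip to black, move to (8,4). |black|=2
Step 3: on WHITE (8,4): turn R to W, flip to black, move to (8,3). |black|=3
Step 4: on WHITE (8,3): turn R to N, flip to black, move to (7,3). |black|=4
Step 5: on BLACK (7,3): turn L to W, flip to white, move to (7,2). |black|=3
Step 6: on WHITE (7,2): turn R to N, flip to black, move to (6,2). |black|=4
Step 7: on WHITE (6,2): turn R to E, flip to black, move to (6,3). |black|=5
Step 8: on WHITE (6,3): turn R to S, flip to black, move to (7,3). |black|=6
Step 9: on WHITE (7,3): turn R to W, flip to black, move to (7,2). |black|=7
Step 10: on BLACK (7,2): turn L to S, flip to white, move to (8,2). |black|=6
Step 11: on WHITE (8,2): turn R to W, flip to black, move to (8,1). |black|=7
Step 12: on WHITE (8,1): turn R to N, flip to black, move to (7,1). |black|=8
Step 13: on WHITE (7,1): turn R to E, flip to black, move to (7,2). |black|=9
Step 14: on WHITE (7,2): turn R to S, flip to black, move to (8,2). |black|=10
Step 15: on BLACK (8,2): turn L to E, flip to white, move to (8,3). |black|=9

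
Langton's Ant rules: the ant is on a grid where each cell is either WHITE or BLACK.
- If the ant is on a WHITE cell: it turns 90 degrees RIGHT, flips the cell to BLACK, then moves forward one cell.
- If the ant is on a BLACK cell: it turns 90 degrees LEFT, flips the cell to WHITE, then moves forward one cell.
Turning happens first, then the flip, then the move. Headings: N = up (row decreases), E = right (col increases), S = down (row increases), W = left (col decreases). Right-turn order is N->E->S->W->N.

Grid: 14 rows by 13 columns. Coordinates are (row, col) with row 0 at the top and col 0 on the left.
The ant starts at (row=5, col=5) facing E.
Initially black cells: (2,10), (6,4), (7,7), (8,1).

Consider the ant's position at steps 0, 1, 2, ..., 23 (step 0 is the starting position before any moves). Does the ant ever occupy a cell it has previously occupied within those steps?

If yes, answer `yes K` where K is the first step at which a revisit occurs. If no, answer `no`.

Step 1: on WHITE (5,5): turn R to S, flip to black, move to (6,5). |black|=5 — new cell
Step 2: on WHITE (6,5): turn R to W, flip to black, move to (6,4). |black|=6 — new cell
Step 3: on BLACK (6,4): turn L to S, flip to white, move to (7,4). |black|=5 — new cell
Step 4: on WHITE (7,4): turn R to W, flip to black, move to (7,3). |black|=6 — new cell
Step 5: on WHITE (7,3): turn R to N, flip to black, move to (6,3). |black|=7 — new cell
Step 6: on WHITE (6,3): turn R to E, flip to black, move to (6,4). |black|=8 — REVISIT

Answer: yes 6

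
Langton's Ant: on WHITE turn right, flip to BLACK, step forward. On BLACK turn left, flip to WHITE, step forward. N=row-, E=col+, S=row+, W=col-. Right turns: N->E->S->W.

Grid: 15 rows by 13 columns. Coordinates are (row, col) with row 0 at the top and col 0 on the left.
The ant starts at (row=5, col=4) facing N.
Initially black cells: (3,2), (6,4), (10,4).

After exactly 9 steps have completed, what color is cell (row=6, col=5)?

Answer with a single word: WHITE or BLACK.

Answer: BLACK

Derivation:
Step 1: on WHITE (5,4): turn R to E, flip to black, move to (5,5). |black|=4
Step 2: on WHITE (5,5): turn R to S, flip to black, move to (6,5). |black|=5
Step 3: on WHITE (6,5): turn R to W, flip to black, move to (6,4). |black|=6
Step 4: on BLACK (6,4): turn L to S, flip to white, move to (7,4). |black|=5
Step 5: on WHITE (7,4): turn R to W, flip to black, move to (7,3). |black|=6
Step 6: on WHITE (7,3): turn R to N, flip to black, move to (6,3). |black|=7
Step 7: on WHITE (6,3): turn R to E, flip to black, move to (6,4). |black|=8
Step 8: on WHITE (6,4): turn R to S, flip to black, move to (7,4). |black|=9
Step 9: on BLACK (7,4): turn L to E, flip to white, move to (7,5). |black|=8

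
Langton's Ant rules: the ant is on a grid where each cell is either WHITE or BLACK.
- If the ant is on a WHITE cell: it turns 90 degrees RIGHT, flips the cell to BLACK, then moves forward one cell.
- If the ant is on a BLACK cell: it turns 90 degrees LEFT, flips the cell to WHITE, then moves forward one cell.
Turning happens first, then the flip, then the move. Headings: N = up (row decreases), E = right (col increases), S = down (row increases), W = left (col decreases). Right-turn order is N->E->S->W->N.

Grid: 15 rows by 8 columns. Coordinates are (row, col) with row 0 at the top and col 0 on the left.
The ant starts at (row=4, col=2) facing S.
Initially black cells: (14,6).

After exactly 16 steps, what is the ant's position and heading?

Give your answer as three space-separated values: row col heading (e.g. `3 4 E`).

Step 1: on WHITE (4,2): turn R to W, flip to black, move to (4,1). |black|=2
Step 2: on WHITE (4,1): turn R to N, flip to black, move to (3,1). |black|=3
Step 3: on WHITE (3,1): turn R to E, flip to black, move to (3,2). |black|=4
Step 4: on WHITE (3,2): turn R to S, flip to black, move to (4,2). |black|=5
Step 5: on BLACK (4,2): turn L to E, flip to white, move to (4,3). |black|=4
Step 6: on WHITE (4,3): turn R to S, flip to black, move to (5,3). |black|=5
Step 7: on WHITE (5,3): turn R to W, flip to black, move to (5,2). |black|=6
Step 8: on WHITE (5,2): turn R to N, flip to black, move to (4,2). |black|=7
Step 9: on WHITE (4,2): turn R to E, flip to black, move to (4,3). |black|=8
Step 10: on BLACK (4,3): turn L to N, flip to white, move to (3,3). |black|=7
Step 11: on WHITE (3,3): turn R to E, flip to black, move to (3,4). |black|=8
Step 12: on WHITE (3,4): turn R to S, flip to black, move to (4,4). |black|=9
Step 13: on WHITE (4,4): turn R to W, flip to black, move to (4,3). |black|=10
Step 14: on WHITE (4,3): turn R to N, flip to black, move to (3,3). |black|=11
Step 15: on BLACK (3,3): turn L to W, flip to white, move to (3,2). |black|=10
Step 16: on BLACK (3,2): turn L to S, flip to white, move to (4,2). |black|=9

Answer: 4 2 S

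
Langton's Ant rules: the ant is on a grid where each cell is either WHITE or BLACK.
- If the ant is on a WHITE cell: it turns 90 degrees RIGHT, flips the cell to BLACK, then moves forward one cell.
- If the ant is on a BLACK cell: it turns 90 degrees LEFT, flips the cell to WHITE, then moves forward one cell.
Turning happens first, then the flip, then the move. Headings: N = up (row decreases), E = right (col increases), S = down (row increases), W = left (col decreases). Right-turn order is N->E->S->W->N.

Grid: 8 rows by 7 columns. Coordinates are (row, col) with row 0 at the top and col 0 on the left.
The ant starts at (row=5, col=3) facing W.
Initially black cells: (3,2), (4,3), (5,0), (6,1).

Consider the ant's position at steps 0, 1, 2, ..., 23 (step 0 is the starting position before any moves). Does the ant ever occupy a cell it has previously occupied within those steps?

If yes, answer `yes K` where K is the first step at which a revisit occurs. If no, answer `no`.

Answer: yes 7

Derivation:
Step 1: on WHITE (5,3): turn R to N, flip to black, move to (4,3). |black|=5 — new cell
Step 2: on BLACK (4,3): turn L to W, flip to white, move to (4,2). |black|=4 — new cell
Step 3: on WHITE (4,2): turn R to N, flip to black, move to (3,2). |black|=5 — new cell
Step 4: on BLACK (3,2): turn L to W, flip to white, move to (3,1). |black|=4 — new cell
Step 5: on WHITE (3,1): turn R to N, flip to black, move to (2,1). |black|=5 — new cell
Step 6: on WHITE (2,1): turn R to E, flip to black, move to (2,2). |black|=6 — new cell
Step 7: on WHITE (2,2): turn R to S, flip to black, move to (3,2). |black|=7 — REVISIT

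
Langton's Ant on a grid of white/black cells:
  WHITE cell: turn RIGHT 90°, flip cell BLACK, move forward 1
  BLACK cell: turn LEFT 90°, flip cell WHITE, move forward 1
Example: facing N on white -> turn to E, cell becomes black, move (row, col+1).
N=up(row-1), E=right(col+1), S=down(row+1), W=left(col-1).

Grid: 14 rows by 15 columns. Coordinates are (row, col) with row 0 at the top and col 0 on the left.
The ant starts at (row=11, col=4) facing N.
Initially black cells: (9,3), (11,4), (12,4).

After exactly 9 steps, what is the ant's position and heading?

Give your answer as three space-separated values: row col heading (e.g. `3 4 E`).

Answer: 11 3 E

Derivation:
Step 1: on BLACK (11,4): turn L to W, flip to white, move to (11,3). |black|=2
Step 2: on WHITE (11,3): turn R to N, flip to black, move to (10,3). |black|=3
Step 3: on WHITE (10,3): turn R to E, flip to black, move to (10,4). |black|=4
Step 4: on WHITE (10,4): turn R to S, flip to black, move to (11,4). |black|=5
Step 5: on WHITE (11,4): turn R to W, flip to black, move to (11,3). |black|=6
Step 6: on BLACK (11,3): turn L to S, flip to white, move to (12,3). |black|=5
Step 7: on WHITE (12,3): turn R to W, flip to black, move to (12,2). |black|=6
Step 8: on WHITE (12,2): turn R to N, flip to black, move to (11,2). |black|=7
Step 9: on WHITE (11,2): turn R to E, flip to black, move to (11,3). |black|=8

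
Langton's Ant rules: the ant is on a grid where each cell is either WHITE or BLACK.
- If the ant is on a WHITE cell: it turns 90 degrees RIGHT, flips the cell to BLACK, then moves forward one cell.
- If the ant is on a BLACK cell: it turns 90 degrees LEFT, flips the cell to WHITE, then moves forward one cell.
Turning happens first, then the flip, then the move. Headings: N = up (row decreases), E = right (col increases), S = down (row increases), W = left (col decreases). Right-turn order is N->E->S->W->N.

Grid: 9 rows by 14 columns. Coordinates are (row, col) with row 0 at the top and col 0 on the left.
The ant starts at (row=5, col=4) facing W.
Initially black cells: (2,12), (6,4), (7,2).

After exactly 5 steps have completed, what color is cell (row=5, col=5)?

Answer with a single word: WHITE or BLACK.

Step 1: on WHITE (5,4): turn R to N, flip to black, move to (4,4). |black|=4
Step 2: on WHITE (4,4): turn R to E, flip to black, move to (4,5). |black|=5
Step 3: on WHITE (4,5): turn R to S, flip to black, move to (5,5). |black|=6
Step 4: on WHITE (5,5): turn R to W, flip to black, move to (5,4). |black|=7
Step 5: on BLACK (5,4): turn L to S, flip to white, move to (6,4). |black|=6

Answer: BLACK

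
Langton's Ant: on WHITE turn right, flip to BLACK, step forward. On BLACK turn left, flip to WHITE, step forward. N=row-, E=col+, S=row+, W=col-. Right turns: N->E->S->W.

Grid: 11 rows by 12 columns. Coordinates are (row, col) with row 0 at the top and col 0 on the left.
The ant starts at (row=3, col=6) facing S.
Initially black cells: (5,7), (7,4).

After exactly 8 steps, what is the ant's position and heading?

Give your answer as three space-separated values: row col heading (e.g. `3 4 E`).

Step 1: on WHITE (3,6): turn R to W, flip to black, move to (3,5). |black|=3
Step 2: on WHITE (3,5): turn R to N, flip to black, move to (2,5). |black|=4
Step 3: on WHITE (2,5): turn R to E, flip to black, move to (2,6). |black|=5
Step 4: on WHITE (2,6): turn R to S, flip to black, move to (3,6). |black|=6
Step 5: on BLACK (3,6): turn L to E, flip to white, move to (3,7). |black|=5
Step 6: on WHITE (3,7): turn R to S, flip to black, move to (4,7). |black|=6
Step 7: on WHITE (4,7): turn R to W, flip to black, move to (4,6). |black|=7
Step 8: on WHITE (4,6): turn R to N, flip to black, move to (3,6). |black|=8

Answer: 3 6 N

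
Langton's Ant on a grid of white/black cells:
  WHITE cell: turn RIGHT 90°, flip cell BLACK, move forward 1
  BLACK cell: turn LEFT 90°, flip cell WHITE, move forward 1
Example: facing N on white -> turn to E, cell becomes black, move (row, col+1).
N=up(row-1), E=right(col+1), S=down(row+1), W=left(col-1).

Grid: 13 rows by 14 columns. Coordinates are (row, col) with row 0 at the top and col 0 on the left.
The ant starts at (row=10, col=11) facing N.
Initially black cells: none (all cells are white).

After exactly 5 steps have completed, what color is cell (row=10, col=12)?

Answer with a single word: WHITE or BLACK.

Answer: BLACK

Derivation:
Step 1: on WHITE (10,11): turn R to E, flip to black, move to (10,12). |black|=1
Step 2: on WHITE (10,12): turn R to S, flip to black, move to (11,12). |black|=2
Step 3: on WHITE (11,12): turn R to W, flip to black, move to (11,11). |black|=3
Step 4: on WHITE (11,11): turn R to N, flip to black, move to (10,11). |black|=4
Step 5: on BLACK (10,11): turn L to W, flip to white, move to (10,10). |black|=3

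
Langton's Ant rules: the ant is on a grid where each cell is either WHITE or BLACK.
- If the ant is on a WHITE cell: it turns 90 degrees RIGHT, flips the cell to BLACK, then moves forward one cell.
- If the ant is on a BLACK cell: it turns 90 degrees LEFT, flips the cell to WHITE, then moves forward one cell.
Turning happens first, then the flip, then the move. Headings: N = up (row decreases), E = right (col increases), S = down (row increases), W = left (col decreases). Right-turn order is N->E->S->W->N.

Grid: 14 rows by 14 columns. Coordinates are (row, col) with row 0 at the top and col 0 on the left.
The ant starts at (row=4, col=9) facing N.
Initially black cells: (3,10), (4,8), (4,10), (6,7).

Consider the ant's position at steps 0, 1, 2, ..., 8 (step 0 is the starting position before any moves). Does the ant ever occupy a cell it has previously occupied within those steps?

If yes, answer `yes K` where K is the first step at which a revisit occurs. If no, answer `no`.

Answer: yes 6

Derivation:
Step 1: on WHITE (4,9): turn R to E, flip to black, move to (4,10). |black|=5 — new cell
Step 2: on BLACK (4,10): turn L to N, flip to white, move to (3,10). |black|=4 — new cell
Step 3: on BLACK (3,10): turn L to W, flip to white, move to (3,9). |black|=3 — new cell
Step 4: on WHITE (3,9): turn R to N, flip to black, move to (2,9). |black|=4 — new cell
Step 5: on WHITE (2,9): turn R to E, flip to black, move to (2,10). |black|=5 — new cell
Step 6: on WHITE (2,10): turn R to S, flip to black, move to (3,10). |black|=6 — REVISIT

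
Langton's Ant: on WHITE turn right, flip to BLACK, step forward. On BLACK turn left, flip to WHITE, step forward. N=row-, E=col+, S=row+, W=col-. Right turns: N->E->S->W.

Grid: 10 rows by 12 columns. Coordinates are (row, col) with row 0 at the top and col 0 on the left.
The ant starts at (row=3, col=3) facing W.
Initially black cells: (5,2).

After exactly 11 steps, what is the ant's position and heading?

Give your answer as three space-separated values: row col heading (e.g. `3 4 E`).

Answer: 5 4 S

Derivation:
Step 1: on WHITE (3,3): turn R to N, flip to black, move to (2,3). |black|=2
Step 2: on WHITE (2,3): turn R to E, flip to black, move to (2,4). |black|=3
Step 3: on WHITE (2,4): turn R to S, flip to black, move to (3,4). |black|=4
Step 4: on WHITE (3,4): turn R to W, flip to black, move to (3,3). |black|=5
Step 5: on BLACK (3,3): turn L to S, flip to white, move to (4,3). |black|=4
Step 6: on WHITE (4,3): turn R to W, flip to black, move to (4,2). |black|=5
Step 7: on WHITE (4,2): turn R to N, flip to black, move to (3,2). |black|=6
Step 8: on WHITE (3,2): turn R to E, flip to black, move to (3,3). |black|=7
Step 9: on WHITE (3,3): turn R to S, flip to black, move to (4,3). |black|=8
Step 10: on BLACK (4,3): turn L to E, flip to white, move to (4,4). |black|=7
Step 11: on WHITE (4,4): turn R to S, flip to black, move to (5,4). |black|=8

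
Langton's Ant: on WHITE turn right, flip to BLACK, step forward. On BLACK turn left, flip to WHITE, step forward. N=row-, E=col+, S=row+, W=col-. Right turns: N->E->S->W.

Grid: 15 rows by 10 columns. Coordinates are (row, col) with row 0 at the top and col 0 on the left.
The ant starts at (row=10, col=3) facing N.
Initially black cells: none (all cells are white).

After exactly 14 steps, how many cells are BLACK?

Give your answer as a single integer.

Step 1: on WHITE (10,3): turn R to E, flip to black, move to (10,4). |black|=1
Step 2: on WHITE (10,4): turn R to S, flip to black, move to (11,4). |black|=2
Step 3: on WHITE (11,4): turn R to W, flip to black, move to (11,3). |black|=3
Step 4: on WHITE (11,3): turn R to N, flip to black, move to (10,3). |black|=4
Step 5: on BLACK (10,3): turn L to W, flip to white, move to (10,2). |black|=3
Step 6: on WHITE (10,2): turn R to N, flip to black, move to (9,2). |black|=4
Step 7: on WHITE (9,2): turn R to E, flip to black, move to (9,3). |black|=5
Step 8: on WHITE (9,3): turn R to S, flip to black, move to (10,3). |black|=6
Step 9: on WHITE (10,3): turn R to W, flip to black, move to (10,2). |black|=7
Step 10: on BLACK (10,2): turn L to S, flip to white, move to (11,2). |black|=6
Step 11: on WHITE (11,2): turn R to W, flip to black, move to (11,1). |black|=7
Step 12: on WHITE (11,1): turn R to N, flip to black, move to (10,1). |black|=8
Step 13: on WHITE (10,1): turn R to E, flip to black, move to (10,2). |black|=9
Step 14: on WHITE (10,2): turn R to S, flip to black, move to (11,2). |black|=10

Answer: 10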